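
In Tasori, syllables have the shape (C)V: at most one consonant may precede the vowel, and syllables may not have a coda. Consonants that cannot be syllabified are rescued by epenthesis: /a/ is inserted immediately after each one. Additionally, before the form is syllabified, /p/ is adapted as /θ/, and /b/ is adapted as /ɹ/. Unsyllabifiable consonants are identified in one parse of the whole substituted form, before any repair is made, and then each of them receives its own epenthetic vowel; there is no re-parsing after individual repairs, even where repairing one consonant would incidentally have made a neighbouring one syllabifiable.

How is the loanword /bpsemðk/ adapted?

ɹaθasemaðaka

Substitution: /b/ → /ɹ/, /p/ → /θ/, giving /ɹθsemðk/.
Syllabifying with onset maximization leaves /ɹ/, /θ/, /m/, /ð/, /k/ stranded (no codas are permitted; onsets are limited to one consonant).
Inserting the epenthetic vowel yields /ɹ/ → /ɹa/, /θ/ → /θa/, /m/ → /ma/, /ð/ → /ða/, /k/ → /ka/.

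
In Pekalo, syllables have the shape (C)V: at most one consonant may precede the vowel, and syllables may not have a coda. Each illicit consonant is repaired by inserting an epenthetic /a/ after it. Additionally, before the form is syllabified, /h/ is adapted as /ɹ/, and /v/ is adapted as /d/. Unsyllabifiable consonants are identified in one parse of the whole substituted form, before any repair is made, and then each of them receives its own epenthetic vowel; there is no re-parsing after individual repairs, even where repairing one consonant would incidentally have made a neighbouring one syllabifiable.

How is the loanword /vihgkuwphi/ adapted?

Substitution: /v/ → /d/, /h/ → /ɹ/, giving /diɹgkuwpɹi/.
The consonants /ɹ/, /g/, /w/, /p/ cannot be parsed into a legal (C)V syllable (no codas are permitted; onsets are limited to one consonant).
Epenthesis after each stranded consonant: /ɹ/ → /ɹa/, /g/ → /ga/, /w/ → /wa/, /p/ → /pa/.

diɹagakuwapaɹi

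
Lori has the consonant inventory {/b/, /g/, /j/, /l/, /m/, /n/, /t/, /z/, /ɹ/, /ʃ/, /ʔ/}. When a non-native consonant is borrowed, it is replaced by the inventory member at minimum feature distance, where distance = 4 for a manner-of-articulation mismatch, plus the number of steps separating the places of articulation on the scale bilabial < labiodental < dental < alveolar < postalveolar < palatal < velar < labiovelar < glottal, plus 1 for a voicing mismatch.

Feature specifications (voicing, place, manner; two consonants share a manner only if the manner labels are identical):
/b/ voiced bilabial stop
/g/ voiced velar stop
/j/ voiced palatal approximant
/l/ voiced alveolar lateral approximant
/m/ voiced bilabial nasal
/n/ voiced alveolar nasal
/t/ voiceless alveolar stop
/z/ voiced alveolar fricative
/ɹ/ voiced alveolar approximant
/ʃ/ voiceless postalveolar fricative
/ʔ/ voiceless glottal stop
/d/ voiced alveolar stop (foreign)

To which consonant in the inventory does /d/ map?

/t/ is closest: same manner (stop), place distance 0 (alveolar→alveolar), voicing differs (+1); total 1. Next closest is /b/ at distance 3.

t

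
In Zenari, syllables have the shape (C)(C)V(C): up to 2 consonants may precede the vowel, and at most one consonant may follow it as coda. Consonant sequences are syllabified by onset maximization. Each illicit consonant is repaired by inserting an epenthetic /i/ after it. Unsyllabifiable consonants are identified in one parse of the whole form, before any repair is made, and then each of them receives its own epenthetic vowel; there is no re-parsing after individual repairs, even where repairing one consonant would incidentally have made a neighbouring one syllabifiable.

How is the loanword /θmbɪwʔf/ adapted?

θimbɪwʔifi

Syllabifying with onset maximization leaves /θ/, /ʔ/, /f/ stranded (at most one coda consonant is licensed; onsets may contain at most 2 consonants).
Epenthesis after each stranded consonant: /θ/ → /θi/, /ʔ/ → /ʔi/, /f/ → /fi/.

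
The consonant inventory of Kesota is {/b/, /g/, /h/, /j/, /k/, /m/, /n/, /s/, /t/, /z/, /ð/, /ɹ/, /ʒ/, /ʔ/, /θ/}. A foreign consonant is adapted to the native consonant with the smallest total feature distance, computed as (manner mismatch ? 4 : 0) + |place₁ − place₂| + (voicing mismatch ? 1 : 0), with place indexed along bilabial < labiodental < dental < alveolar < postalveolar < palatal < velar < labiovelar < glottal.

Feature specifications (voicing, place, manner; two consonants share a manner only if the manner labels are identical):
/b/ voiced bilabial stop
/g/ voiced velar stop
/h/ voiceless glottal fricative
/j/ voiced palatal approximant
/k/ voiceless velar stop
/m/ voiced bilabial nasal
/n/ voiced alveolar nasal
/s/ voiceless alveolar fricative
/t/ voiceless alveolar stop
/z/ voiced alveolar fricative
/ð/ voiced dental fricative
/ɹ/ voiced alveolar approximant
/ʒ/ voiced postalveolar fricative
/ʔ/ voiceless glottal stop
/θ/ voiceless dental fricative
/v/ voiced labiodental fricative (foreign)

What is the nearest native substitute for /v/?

ð

/ð/ is closest: same manner (fricative), place distance 1 (labiodental→dental), same voicing; total 1. Next closest is /z/ at distance 2.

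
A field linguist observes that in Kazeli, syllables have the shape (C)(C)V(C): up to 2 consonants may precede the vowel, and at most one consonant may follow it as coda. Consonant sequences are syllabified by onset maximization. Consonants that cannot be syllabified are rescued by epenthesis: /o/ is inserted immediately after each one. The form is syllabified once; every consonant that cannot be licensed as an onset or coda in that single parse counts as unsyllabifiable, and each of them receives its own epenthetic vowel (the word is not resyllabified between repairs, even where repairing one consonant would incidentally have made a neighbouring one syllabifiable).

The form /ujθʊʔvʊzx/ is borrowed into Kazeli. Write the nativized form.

ujθʊʔvʊzxo

Under (C)(C)V(C), the unsyllabifiable consonants are /x/ (at most one coda consonant is licensed; onsets may contain at most 2 consonants).
Each unlicensed consonant becomes the onset of a new syllable: /x/ → /xo/.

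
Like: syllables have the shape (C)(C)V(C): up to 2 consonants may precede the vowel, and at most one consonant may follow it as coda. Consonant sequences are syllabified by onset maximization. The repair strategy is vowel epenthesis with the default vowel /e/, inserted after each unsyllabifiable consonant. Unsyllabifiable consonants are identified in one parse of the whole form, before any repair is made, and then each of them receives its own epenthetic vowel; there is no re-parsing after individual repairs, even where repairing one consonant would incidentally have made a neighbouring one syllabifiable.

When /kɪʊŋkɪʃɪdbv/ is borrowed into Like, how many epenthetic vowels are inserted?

2

The unsyllabifiable consonants are /b/, /v/; each receives one epenthetic vowel.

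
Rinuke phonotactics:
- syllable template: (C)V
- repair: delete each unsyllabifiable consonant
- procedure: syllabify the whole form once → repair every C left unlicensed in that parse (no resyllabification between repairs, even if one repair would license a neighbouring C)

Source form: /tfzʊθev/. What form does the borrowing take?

Under (C)V, the unsyllabifiable consonants are /t/, /f/, /v/ (no codas are permitted; onsets are limited to one consonant).
Each unlicensed consonant is deleted: /t/, /f/, /v/.

zʊθe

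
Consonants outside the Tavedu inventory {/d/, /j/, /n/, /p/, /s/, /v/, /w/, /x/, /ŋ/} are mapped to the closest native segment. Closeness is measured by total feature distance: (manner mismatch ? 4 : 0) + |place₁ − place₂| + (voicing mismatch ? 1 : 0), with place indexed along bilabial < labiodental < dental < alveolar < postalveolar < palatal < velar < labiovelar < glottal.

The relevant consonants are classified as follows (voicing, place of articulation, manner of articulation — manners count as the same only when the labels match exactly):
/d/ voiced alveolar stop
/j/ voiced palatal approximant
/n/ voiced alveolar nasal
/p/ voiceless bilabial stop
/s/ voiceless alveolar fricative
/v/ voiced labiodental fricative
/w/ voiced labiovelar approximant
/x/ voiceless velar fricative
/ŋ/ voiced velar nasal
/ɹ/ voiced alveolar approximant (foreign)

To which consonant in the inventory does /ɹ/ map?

/j/ is closest: same manner (approximant), place distance 2 (alveolar→palatal), same voicing; total 2. Next closest is /d/ at distance 4.

j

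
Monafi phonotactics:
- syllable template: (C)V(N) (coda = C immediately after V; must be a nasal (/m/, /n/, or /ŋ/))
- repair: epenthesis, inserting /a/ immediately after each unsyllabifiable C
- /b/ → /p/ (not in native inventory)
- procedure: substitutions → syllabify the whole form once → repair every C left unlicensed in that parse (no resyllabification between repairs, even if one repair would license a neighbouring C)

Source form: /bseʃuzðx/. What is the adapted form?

paseʃuzaðaxa

Substitution: /b/ → /p/, giving /pseʃuzðx/.
The consonants /p/, /z/, /ð/, /x/ cannot be parsed into a legal (C)V(N) syllable (only a nasal (/m/, /n/, or /ŋ/) is licensed in coda position; onsets are limited to one consonant).
Each unlicensed consonant becomes the onset of a new syllable: /p/ → /pa/, /z/ → /za/, /ð/ → /ða/, /x/ → /xa/.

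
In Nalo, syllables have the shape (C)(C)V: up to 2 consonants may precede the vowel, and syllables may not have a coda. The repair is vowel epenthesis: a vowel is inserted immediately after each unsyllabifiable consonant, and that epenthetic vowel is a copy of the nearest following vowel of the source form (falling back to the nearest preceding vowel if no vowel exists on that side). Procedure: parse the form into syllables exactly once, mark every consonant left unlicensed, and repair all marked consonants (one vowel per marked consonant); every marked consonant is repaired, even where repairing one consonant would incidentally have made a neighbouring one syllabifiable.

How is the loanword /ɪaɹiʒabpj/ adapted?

Syllabifying with onset maximization leaves /b/, /p/, /j/ stranded (no codas are permitted; onsets may contain at most 2 consonants).
Each unlicensed consonant becomes the onset of a new syllable: /b/ → /ba/, /p/ → /pa/, /j/ → /ja/.

ɪaɹiʒabapaja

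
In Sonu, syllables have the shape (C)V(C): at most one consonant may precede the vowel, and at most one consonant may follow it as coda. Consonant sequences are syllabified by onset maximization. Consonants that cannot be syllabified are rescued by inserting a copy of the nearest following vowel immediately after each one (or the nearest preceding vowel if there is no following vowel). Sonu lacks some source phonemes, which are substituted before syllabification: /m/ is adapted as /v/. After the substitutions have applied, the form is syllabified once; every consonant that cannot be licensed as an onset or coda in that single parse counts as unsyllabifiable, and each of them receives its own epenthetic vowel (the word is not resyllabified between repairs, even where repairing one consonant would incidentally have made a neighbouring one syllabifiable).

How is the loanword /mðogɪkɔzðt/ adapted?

Substitution: /m/ → /v/, giving /vðogɪkɔzðt/.
Under (C)V(C), the unsyllabifiable consonants are /v/, /ð/, /t/ (at most one coda consonant is licensed; onsets are limited to one consonant).
Inserting the epenthetic vowel yields /v/ → /vo/, /ð/ → /ðɔ/, /t/ → /tɔ/.

voðogɪkɔzðɔtɔ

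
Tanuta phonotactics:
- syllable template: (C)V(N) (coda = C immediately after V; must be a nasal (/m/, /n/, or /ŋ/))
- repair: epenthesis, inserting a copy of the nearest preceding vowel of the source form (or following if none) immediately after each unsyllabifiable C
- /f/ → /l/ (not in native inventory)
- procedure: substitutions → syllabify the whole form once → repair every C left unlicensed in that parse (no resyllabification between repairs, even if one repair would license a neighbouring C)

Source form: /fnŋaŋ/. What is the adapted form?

lanaŋaŋ

Substitution: /f/ → /l/, giving /lnŋaŋ/.
The consonants /l/, /n/ cannot be parsed into a legal (C)V(N) syllable (only a nasal (/m/, /n/, or /ŋ/) is licensed in coda position; onsets are limited to one consonant).
Inserting the epenthetic vowel yields /l/ → /la/, /n/ → /na/.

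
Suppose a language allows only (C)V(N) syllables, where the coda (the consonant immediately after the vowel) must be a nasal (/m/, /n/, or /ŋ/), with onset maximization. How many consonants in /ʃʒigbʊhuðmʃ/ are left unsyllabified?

5

The consonants /ʃ/, /g/, /ð/, /m/, /ʃ/ cannot be parsed into a legal (C)V(N) syllable (only a nasal (/m/, /n/, or /ŋ/) is licensed in coda position; onsets are limited to one consonant).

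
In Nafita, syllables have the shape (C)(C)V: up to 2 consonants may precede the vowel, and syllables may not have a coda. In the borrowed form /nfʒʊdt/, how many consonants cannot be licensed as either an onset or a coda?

3

Syllabifying with onset maximization leaves /n/, /d/, /t/ stranded (no codas are permitted; onsets may contain at most 2 consonants).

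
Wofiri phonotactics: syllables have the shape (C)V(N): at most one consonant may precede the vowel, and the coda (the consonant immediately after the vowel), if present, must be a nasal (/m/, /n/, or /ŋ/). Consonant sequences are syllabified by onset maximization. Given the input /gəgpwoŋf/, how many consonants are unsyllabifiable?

Under (C)V(N), the unsyllabifiable consonants are /g/, /p/, /f/ (only a nasal (/m/, /n/, or /ŋ/) is licensed in coda position; onsets are limited to one consonant).

3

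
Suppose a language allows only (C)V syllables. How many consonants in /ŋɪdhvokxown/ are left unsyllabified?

Under (C)V, the unsyllabifiable consonants are /d/, /h/, /k/, /w/, /n/ (no codas are permitted; onsets are limited to one consonant).

5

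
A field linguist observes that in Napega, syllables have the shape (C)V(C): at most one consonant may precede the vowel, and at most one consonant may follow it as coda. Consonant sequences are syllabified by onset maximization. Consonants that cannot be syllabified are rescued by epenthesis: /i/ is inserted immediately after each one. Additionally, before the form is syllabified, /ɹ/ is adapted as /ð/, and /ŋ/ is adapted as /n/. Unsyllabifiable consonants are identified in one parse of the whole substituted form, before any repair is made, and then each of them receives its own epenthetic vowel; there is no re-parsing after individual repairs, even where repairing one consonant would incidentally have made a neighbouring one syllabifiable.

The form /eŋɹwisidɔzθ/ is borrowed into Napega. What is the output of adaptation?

Substitution: /ŋ/ → /n/, /ɹ/ → /ð/, giving /enðwisidɔzθ/.
Syllabifying with onset maximization leaves /ð/, /θ/ stranded (at most one coda consonant is licensed; onsets are limited to one consonant).
Epenthesis after each stranded consonant: /ð/ → /ði/, /θ/ → /θi/.

enðiwisidɔzθi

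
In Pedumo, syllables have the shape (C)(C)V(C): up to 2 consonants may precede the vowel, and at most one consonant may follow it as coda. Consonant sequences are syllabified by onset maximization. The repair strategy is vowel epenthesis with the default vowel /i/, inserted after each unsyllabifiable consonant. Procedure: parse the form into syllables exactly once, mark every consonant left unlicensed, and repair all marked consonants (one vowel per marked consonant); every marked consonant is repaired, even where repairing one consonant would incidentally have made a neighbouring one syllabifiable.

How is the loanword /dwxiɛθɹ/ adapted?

diwxiɛθɹi

Under (C)(C)V(C), the unsyllabifiable consonants are /d/, /ɹ/ (at most one coda consonant is licensed; onsets may contain at most 2 consonants).
Inserting the epenthetic vowel yields /d/ → /di/, /ɹ/ → /ɹi/.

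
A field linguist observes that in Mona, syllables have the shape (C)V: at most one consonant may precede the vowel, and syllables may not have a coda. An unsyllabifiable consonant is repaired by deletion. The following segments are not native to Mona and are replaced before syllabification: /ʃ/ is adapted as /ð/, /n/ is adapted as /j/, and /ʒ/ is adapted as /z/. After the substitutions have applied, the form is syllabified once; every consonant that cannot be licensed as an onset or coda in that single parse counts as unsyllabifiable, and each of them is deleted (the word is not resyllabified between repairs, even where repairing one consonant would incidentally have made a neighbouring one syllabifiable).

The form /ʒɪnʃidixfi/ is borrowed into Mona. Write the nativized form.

zɪðidifi

Substitution: /ʒ/ → /z/, /n/ → /j/, /ʃ/ → /ð/, giving /zɪjðidixfi/.
The consonants /j/, /x/ cannot be parsed into a legal (C)V syllable (no codas are permitted; onsets are limited to one consonant).
Deletion applies to /j/, /x/.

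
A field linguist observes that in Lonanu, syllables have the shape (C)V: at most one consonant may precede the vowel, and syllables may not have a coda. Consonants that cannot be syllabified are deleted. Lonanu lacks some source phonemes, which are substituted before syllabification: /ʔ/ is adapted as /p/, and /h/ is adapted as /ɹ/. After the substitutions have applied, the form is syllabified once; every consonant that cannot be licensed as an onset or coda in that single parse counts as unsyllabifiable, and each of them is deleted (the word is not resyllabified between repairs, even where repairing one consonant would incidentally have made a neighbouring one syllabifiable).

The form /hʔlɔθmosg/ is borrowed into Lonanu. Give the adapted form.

lɔmo

Substitution: /h/ → /ɹ/, /ʔ/ → /p/, giving /ɹplɔθmosg/.
The consonants /ɹ/, /p/, /θ/, /s/, /g/ cannot be parsed into a legal (C)V syllable (no codas are permitted; onsets are limited to one consonant).
Deletion applies to /ɹ/, /p/, /θ/, /s/, /g/.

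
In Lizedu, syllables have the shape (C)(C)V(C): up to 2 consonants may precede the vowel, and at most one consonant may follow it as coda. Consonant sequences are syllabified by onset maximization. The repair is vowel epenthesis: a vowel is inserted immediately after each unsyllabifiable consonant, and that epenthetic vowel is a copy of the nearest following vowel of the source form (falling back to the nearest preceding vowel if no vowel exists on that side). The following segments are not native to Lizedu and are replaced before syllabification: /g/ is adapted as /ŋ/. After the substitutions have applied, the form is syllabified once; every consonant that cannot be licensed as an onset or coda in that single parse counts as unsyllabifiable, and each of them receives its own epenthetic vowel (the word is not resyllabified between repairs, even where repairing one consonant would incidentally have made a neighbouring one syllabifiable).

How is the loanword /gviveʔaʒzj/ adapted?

ŋviveʔaʒzaja

Substitution: /g/ → /ŋ/, giving /ŋviveʔaʒzj/.
The consonants /z/, /j/ cannot be parsed into a legal (C)(C)V(C) syllable (at most one coda consonant is licensed; onsets may contain at most 2 consonants).
Each unlicensed consonant becomes the onset of a new syllable: /z/ → /za/, /j/ → /ja/.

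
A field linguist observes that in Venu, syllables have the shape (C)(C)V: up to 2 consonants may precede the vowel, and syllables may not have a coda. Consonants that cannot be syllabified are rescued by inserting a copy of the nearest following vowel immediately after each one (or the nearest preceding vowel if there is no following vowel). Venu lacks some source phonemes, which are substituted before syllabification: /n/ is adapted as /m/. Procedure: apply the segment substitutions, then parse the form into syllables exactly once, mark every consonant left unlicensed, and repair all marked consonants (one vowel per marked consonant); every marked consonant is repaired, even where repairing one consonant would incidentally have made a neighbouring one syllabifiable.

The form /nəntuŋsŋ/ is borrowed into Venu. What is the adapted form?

məmtuŋusuŋu

Substitution: /n/ → /m/, giving /məmtuŋsŋ/.
Under (C)(C)V, the unsyllabifiable consonants are /ŋ/, /s/, /ŋ/ (no codas are permitted; onsets may contain at most 2 consonants).
Epenthesis after each stranded consonant: /ŋ/ → /ŋu/, /s/ → /su/, /ŋ/ → /ŋu/.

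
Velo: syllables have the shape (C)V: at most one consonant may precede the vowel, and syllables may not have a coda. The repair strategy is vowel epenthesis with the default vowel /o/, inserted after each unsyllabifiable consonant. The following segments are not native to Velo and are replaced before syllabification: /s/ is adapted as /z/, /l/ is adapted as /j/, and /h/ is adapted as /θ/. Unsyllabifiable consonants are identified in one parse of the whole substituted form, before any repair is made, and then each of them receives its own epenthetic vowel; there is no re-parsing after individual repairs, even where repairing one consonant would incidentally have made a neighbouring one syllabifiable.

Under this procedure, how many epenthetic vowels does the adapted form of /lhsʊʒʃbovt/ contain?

6

After substitution the input is /jθzʊʒʃbovt/.
The unsyllabifiable consonants are /j/, /θ/, /ʒ/, /ʃ/, /v/, /t/; each receives one epenthetic vowel.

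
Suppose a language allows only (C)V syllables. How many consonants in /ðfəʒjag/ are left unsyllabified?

3

Syllabifying with onset maximization leaves /ð/, /ʒ/, /g/ stranded (no codas are permitted; onsets are limited to one consonant).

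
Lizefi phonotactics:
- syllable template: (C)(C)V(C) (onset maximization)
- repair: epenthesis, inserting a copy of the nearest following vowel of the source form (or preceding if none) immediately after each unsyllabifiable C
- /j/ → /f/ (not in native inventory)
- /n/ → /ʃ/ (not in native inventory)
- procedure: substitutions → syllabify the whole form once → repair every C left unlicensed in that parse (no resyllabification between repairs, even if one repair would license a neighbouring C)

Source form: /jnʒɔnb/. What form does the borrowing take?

Substitution: /j/ → /f/, /n/ → /ʃ/, giving /fʃʒɔʃb/.
Syllabifying with onset maximization leaves /f/, /b/ stranded (at most one coda consonant is licensed; onsets may contain at most 2 consonants).
Inserting the epenthetic vowel yields /f/ → /fɔ/, /b/ → /bɔ/.

fɔʃʒɔʃbɔ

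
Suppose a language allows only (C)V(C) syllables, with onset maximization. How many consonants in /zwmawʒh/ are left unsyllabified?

Syllabifying with onset maximization leaves /z/, /w/, /ʒ/, /h/ stranded (at most one coda consonant is licensed; onsets are limited to one consonant).

4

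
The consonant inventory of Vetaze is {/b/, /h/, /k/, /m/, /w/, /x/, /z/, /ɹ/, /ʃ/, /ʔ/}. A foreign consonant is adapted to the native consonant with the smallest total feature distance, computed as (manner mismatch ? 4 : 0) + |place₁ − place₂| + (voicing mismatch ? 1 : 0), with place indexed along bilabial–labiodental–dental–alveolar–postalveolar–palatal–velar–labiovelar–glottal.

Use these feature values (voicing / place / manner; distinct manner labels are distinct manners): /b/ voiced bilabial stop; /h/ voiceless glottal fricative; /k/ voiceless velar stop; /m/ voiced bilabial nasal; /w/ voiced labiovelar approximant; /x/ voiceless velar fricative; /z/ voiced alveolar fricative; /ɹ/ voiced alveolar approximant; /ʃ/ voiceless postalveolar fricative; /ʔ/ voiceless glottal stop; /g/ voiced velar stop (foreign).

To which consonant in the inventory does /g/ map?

/k/ is closest: same manner (stop), place distance 0 (velar→velar), voicing differs (+1); total 1. Next closest is /ʔ/ at distance 3.

k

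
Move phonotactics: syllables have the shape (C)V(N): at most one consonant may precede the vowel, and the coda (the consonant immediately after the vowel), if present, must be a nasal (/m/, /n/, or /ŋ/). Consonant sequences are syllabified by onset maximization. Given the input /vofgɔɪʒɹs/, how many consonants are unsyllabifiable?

Under (C)V(N), the unsyllabifiable consonants are /f/, /ʒ/, /ɹ/, /s/ (only a nasal (/m/, /n/, or /ŋ/) is licensed in coda position; onsets are limited to one consonant).

4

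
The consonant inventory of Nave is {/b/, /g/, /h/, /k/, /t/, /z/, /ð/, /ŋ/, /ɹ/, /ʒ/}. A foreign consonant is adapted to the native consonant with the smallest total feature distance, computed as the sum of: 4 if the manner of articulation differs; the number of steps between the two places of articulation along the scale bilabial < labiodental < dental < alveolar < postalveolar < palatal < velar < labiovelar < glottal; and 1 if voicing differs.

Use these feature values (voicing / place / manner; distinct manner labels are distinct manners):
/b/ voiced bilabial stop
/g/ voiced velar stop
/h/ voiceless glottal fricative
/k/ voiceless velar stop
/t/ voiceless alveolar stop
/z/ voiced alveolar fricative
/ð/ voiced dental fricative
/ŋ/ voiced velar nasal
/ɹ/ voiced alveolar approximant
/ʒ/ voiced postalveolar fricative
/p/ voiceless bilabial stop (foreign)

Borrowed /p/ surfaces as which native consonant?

b

/b/ is closest: same manner (stop), place distance 0 (bilabial→bilabial), voicing differs (+1); total 1. Next closest is /t/ at distance 3.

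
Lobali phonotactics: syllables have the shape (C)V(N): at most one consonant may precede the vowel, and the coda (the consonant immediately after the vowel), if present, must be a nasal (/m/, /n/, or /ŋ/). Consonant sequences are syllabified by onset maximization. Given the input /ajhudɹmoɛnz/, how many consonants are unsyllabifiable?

Under (C)V(N), the unsyllabifiable consonants are /j/, /d/, /ɹ/, /z/ (only a nasal (/m/, /n/, or /ŋ/) is licensed in coda position; onsets are limited to one consonant).

4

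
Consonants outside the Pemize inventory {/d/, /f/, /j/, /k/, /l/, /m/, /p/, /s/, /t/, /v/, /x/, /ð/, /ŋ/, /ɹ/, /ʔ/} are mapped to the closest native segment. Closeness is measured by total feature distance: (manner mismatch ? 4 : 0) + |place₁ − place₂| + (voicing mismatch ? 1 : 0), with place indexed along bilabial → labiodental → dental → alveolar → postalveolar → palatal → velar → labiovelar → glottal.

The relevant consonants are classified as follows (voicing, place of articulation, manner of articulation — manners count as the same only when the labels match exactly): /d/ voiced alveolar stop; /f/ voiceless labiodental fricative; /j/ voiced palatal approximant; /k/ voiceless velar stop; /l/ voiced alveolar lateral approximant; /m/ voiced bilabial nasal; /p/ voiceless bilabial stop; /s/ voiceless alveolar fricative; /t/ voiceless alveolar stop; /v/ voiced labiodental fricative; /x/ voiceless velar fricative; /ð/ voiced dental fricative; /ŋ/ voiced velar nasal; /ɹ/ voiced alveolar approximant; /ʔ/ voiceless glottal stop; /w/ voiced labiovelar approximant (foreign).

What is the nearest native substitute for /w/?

j

/j/ is closest: same manner (approximant), place distance 2 (labiovelar→palatal), same voicing; total 2. Next closest is /ɹ/ at distance 4.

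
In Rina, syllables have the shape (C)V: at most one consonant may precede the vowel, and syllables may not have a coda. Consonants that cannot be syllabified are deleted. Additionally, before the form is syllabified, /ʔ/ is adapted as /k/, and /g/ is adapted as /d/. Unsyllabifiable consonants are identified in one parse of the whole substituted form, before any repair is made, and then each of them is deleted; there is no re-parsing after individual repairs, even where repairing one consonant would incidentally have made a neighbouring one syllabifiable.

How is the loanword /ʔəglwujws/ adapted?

kəwu

Substitution: /ʔ/ → /k/, /g/ → /d/, giving /kədlwujws/.
The consonants /d/, /l/, /j/, /w/, /s/ cannot be parsed into a legal (C)V syllable (no codas are permitted; onsets are limited to one consonant).
Each unlicensed consonant is deleted: /d/, /l/, /j/, /w/, /s/.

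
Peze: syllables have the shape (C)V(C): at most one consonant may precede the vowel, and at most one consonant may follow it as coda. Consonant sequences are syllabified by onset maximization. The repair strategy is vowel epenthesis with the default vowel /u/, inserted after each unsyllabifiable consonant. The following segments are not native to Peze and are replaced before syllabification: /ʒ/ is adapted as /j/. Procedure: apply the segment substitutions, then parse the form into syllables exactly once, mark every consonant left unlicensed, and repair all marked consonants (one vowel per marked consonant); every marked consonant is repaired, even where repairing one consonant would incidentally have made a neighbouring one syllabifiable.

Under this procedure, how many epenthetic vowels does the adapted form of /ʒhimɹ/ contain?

2

After substitution the input is /jhimɹ/.
The unsyllabifiable consonants are /j/, /ɹ/; each receives one epenthetic vowel.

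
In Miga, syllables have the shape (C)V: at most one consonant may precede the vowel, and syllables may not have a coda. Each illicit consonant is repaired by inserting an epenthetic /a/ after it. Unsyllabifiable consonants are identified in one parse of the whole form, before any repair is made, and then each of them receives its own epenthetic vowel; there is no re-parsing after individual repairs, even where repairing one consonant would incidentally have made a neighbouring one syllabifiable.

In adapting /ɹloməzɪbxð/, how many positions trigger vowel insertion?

The unsyllabifiable consonants are /ɹ/, /b/, /x/, /ð/; each receives one epenthetic vowel.

4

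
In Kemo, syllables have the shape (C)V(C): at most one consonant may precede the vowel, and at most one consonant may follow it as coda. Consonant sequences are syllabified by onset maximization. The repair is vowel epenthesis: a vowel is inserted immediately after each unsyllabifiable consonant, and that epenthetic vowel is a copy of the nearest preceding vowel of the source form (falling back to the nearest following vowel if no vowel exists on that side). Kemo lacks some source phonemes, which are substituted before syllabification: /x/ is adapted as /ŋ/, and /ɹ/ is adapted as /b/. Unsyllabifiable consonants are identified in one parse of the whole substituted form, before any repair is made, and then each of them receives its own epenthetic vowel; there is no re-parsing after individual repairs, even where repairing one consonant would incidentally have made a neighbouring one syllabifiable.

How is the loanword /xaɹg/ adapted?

Substitution: /x/ → /ŋ/, /ɹ/ → /b/, giving /ŋabg/.
Syllabifying with onset maximization leaves /g/ stranded (at most one coda consonant is licensed; onsets are limited to one consonant).
Epenthesis after each stranded consonant: /g/ → /ga/.

ŋabga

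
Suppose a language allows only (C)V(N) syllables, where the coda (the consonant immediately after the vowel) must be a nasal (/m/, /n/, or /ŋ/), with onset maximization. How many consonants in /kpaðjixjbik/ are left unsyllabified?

5

Syllabifying with onset maximization leaves /k/, /ð/, /x/, /j/, /k/ stranded (only a nasal (/m/, /n/, or /ŋ/) is licensed in coda position; onsets are limited to one consonant).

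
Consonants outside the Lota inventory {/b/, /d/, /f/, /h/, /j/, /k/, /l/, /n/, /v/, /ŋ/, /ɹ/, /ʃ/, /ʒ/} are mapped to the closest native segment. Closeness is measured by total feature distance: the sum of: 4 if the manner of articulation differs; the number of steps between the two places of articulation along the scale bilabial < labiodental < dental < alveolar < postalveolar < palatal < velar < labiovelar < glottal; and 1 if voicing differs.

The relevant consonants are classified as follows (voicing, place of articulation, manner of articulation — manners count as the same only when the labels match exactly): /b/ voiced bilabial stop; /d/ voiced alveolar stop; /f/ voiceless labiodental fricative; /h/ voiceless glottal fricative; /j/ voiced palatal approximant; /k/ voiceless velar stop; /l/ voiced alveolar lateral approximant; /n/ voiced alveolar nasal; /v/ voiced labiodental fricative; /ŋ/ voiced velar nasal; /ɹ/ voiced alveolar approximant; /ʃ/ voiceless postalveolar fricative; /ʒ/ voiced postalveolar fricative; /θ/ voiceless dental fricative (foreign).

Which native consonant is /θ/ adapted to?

f

/f/ is closest: same manner (fricative), place distance 1 (dental→labiodental), same voicing; total 1. Next closest is /v/ at distance 2.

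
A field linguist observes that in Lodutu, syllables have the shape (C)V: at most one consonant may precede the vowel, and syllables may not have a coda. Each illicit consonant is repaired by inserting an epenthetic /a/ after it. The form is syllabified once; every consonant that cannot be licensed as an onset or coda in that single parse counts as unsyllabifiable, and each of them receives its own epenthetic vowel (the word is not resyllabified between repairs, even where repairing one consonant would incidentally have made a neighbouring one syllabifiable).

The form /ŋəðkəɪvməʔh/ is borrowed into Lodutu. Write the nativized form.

ŋəðakəɪvaməʔaha

Syllabifying with onset maximization leaves /ð/, /v/, /ʔ/, /h/ stranded (no codas are permitted; onsets are limited to one consonant).
Each unlicensed consonant becomes the onset of a new syllable: /ð/ → /ða/, /v/ → /va/, /ʔ/ → /ʔa/, /h/ → /ha/.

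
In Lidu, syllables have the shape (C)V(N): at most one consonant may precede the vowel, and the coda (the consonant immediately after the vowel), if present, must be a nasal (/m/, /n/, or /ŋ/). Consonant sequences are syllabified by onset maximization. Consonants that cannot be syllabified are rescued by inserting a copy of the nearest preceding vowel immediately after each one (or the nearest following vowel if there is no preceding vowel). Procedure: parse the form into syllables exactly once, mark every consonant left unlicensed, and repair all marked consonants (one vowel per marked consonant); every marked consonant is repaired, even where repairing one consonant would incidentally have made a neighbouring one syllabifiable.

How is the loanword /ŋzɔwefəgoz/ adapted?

ŋɔzɔwefəgozo

Syllabifying with onset maximization leaves /ŋ/, /z/ stranded (only a nasal (/m/, /n/, or /ŋ/) is licensed in coda position; onsets are limited to one consonant).
Epenthesis after each stranded consonant: /ŋ/ → /ŋɔ/, /z/ → /zo/.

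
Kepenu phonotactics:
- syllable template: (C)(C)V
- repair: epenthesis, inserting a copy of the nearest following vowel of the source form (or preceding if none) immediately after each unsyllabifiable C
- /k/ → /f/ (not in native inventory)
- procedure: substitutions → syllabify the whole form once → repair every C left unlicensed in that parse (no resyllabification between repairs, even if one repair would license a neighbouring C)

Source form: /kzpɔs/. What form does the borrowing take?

fɔzpɔsɔ

Substitution: /k/ → /f/, giving /fzpɔs/.
Under (C)(C)V, the unsyllabifiable consonants are /f/, /s/ (no codas are permitted; onsets may contain at most 2 consonants).
Inserting the epenthetic vowel yields /f/ → /fɔ/, /s/ → /sɔ/.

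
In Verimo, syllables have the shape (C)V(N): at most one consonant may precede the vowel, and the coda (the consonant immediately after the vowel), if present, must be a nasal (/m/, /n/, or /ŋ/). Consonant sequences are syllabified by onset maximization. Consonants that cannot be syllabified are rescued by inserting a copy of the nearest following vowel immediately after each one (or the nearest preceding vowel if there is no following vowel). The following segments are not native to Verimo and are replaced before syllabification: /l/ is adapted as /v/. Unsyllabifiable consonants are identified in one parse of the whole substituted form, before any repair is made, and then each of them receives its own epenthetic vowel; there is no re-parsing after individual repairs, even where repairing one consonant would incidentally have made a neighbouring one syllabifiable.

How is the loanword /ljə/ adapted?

vəjə

Substitution: /l/ → /v/, giving /vjə/.
Syllabifying with onset maximization leaves /v/ stranded (only a nasal (/m/, /n/, or /ŋ/) is licensed in coda position; onsets are limited to one consonant).
Inserting the epenthetic vowel yields /v/ → /və/.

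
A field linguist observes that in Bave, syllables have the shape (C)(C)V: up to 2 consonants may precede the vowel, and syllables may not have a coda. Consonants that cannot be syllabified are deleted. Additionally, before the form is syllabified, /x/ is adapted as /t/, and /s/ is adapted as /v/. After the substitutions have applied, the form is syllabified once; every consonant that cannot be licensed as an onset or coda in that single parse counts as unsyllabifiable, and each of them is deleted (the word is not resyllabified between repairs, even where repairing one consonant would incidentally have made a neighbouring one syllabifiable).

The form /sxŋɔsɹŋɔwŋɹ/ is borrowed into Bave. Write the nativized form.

Substitution: /s/ → /v/, /x/ → /t/, giving /vtŋɔvɹŋɔwŋɹ/.
Under (C)(C)V, the unsyllabifiable consonants are /v/, /v/, /w/, /ŋ/, /ɹ/ (no codas are permitted; onsets may contain at most 2 consonants).
Deletion applies to /v/, /v/, /w/, /ŋ/, /ɹ/.

tŋɔɹŋɔ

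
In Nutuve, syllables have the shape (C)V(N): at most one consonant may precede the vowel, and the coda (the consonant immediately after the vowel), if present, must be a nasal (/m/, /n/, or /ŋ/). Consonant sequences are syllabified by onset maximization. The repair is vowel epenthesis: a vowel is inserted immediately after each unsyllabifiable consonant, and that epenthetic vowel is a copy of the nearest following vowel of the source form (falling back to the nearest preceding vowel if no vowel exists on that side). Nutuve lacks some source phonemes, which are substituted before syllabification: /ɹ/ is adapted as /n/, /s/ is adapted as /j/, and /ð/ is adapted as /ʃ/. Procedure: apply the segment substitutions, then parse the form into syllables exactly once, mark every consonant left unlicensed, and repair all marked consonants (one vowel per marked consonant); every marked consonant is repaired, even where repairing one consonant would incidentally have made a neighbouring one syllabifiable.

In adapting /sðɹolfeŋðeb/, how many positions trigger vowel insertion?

After substitution the input is /jʃnolfeŋʃeb/.
The unsyllabifiable consonants are /j/, /ʃ/, /l/, /b/; each receives one epenthetic vowel.

4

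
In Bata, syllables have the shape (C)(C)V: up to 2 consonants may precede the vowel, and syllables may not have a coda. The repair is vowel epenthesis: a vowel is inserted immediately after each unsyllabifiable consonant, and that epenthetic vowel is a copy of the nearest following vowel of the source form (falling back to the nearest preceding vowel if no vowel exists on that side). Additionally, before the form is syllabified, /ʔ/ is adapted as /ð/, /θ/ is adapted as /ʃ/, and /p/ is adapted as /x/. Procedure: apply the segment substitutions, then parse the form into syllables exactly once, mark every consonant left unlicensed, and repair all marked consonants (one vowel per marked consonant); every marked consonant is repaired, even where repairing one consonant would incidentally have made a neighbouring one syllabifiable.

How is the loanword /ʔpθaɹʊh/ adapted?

ðaxʃaɹʊhʊ

Substitution: /ʔ/ → /ð/, /p/ → /x/, /θ/ → /ʃ/, giving /ðxʃaɹʊh/.
The consonants /ð/, /h/ cannot be parsed into a legal (C)(C)V syllable (no codas are permitted; onsets may contain at most 2 consonants).
Each unlicensed consonant becomes the onset of a new syllable: /ð/ → /ða/, /h/ → /hʊ/.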